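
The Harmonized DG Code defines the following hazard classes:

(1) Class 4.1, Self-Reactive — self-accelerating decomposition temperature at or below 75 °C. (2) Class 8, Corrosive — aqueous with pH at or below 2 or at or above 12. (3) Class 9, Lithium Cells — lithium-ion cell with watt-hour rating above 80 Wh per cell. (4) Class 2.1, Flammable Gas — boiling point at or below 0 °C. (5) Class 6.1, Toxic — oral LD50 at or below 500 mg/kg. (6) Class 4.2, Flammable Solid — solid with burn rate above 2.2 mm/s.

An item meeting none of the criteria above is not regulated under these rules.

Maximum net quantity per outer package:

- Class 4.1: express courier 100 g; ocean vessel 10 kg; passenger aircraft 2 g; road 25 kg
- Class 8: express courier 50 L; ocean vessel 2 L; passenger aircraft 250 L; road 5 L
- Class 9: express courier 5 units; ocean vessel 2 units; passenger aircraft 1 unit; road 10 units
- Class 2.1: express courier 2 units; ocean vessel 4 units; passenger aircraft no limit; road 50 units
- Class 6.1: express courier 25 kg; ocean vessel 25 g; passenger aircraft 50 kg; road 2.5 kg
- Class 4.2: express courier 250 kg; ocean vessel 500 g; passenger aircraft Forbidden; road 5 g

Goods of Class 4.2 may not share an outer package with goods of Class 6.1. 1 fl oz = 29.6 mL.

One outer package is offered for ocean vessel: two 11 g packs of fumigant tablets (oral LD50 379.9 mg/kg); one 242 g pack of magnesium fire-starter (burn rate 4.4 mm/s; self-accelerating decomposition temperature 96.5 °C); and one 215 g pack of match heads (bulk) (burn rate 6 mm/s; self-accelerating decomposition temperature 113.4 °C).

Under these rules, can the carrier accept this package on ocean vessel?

No

With oral LD50 379.9 mg/kg (≤ 500 mg/kg), the fumigant tablets fall in Class 6.1.
With burn rate 4.4 mm/s (> 2.2 mm/s), the magnesium fire-starter falls in Class 4.2.
Burn rate 6 mm/s meets the Class 4.2 criterion (Flammable Solid), so the match heads (bulk) are Class 4.2.
Class 4.2 net quantity: 242 g + 215 g = 457 g.
457 g ≤ 500 g (ocean vessel limit, Class 4.2) — within limit.
Class 6.1 quantity: two 11 g packs = 22 g.
22 g is within the ocean vessel limit of 25 g for Class 6.1.
Class 4.2 and Class 6.1 may not share an outer package.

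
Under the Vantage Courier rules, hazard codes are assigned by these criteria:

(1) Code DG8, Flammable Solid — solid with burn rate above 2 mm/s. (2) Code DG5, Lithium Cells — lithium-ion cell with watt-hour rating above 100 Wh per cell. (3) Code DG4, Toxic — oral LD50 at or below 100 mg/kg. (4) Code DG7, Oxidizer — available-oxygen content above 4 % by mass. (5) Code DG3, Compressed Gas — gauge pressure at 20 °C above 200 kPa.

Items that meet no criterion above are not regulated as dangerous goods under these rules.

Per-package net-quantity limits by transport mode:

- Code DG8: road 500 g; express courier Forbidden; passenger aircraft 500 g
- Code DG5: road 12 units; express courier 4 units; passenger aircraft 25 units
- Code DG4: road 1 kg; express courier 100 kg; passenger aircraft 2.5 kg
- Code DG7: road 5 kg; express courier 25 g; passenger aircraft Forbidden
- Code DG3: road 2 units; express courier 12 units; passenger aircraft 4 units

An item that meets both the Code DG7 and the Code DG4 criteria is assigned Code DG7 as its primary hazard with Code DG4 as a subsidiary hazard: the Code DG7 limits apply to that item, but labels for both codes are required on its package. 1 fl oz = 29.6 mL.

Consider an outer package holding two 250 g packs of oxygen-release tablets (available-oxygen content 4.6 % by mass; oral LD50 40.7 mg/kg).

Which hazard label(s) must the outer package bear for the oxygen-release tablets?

Code DG4 and DG7

Oxygen-release tablets: available-oxygen content 4.6 % by mass > 4 % by mass → Code DG7 (Oxidizer).
With oral LD50 40.7 mg/kg (≤ 100 mg/kg), the oxygen-release tablets fall in Code DG4.
By the precedence rule Code DG7 is primary and Code DG4 is subsidiary, and that rule requires both labels on the package.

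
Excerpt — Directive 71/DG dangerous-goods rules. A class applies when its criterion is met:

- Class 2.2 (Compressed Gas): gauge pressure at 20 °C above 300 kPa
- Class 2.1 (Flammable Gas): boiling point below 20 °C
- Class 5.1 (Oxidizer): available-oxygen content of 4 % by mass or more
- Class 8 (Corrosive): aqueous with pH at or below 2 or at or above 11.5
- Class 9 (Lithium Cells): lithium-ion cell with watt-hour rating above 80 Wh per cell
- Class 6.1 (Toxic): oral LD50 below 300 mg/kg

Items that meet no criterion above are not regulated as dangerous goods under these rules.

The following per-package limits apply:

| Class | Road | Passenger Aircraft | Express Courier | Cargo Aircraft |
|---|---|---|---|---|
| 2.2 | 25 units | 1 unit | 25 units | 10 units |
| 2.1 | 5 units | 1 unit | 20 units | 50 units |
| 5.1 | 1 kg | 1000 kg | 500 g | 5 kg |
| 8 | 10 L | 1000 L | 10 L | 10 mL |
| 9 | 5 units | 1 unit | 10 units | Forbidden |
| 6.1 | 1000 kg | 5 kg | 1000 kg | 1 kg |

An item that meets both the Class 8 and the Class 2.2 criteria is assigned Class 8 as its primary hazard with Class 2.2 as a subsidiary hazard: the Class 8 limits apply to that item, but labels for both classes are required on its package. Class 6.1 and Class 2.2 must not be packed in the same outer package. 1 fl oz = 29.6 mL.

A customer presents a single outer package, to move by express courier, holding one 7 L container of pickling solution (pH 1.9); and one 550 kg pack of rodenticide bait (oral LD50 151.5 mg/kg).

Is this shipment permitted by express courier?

Yes

The pickling solution has pH 1.9, which is ≤ 2, so it is Class 8 (Corrosive).
With oral LD50 151.5 mg/kg (< 300 mg/kg), the rodenticide bait falls in Class 6.1.
Class 6.1 quantity: 550 kg.
550 kg ≤ 1000 kg (express courier limit, Class 6.1) — within limit.
Class 8 quantity: 7 L.
That is within the Class 8 express courier limit of 10 L.
The segregation rule (Class 6.1 with Class 2.2) does not apply to Class 6.1 with Class 8.
Every hazard class is within its express courier limit and no segregation rule is violated.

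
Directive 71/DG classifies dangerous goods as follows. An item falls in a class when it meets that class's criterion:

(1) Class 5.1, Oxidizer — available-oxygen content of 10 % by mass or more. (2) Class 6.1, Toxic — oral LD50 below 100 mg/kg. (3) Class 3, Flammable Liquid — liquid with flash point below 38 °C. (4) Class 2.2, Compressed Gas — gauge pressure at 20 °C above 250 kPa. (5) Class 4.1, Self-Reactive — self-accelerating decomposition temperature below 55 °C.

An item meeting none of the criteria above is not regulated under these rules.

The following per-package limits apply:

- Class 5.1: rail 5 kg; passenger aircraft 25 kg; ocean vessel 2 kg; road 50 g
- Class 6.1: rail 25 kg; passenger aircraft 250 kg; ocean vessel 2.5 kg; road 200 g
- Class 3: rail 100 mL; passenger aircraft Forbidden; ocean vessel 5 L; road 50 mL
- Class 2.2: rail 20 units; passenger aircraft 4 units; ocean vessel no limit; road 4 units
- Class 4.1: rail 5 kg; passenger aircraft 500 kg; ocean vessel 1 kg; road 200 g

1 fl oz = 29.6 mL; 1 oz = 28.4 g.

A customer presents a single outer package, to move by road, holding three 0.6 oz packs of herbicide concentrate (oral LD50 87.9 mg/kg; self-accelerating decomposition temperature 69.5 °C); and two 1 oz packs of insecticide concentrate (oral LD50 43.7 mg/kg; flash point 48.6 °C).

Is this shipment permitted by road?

Oral LD50 87.9 mg/kg meets the Class 6.1 criterion (Toxic), so the herbicide concentrate is Class 6.1.
Insecticide concentrate: oral LD50 43.7 mg/kg < 100 mg/kg → Class 6.1 (Toxic).
Class 6.1 net quantity: (three 0.6 oz packs = 51.12 g) + (two 1 oz packs = 56.8 g) = 107.92 g.
107.92 g ≤ 200 g (road limit, Class 6.1) — within limit.

Yes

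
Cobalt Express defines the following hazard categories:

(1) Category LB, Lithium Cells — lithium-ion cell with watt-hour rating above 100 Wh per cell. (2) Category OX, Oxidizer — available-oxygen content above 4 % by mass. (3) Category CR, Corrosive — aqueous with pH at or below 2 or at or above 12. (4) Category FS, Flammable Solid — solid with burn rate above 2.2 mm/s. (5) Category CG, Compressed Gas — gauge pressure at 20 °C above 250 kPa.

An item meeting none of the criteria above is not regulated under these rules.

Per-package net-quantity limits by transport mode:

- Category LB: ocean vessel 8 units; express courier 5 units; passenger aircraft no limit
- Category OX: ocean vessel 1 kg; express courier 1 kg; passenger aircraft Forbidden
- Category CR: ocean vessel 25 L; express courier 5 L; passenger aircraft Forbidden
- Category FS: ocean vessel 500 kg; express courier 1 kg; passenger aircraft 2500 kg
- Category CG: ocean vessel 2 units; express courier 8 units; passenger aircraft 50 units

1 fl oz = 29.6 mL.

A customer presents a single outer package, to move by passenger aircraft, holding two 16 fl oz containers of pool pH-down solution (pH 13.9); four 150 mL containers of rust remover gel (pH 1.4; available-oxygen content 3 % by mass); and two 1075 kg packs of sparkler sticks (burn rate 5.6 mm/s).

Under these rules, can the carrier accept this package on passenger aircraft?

Pool pH-down solution: pH 13.9 ≥ 12 → Category CR (Corrosive).
pH 1.4 meets the Category CR criterion (Corrosive), so the rust remover gel is Category CR.
Burn rate 5.6 mm/s meets the Category FS criterion (Flammable Solid), so the sparkler sticks are Category FS.
Total Category CR: (two 16 fl oz containers = 947.2 mL) + (four 150 mL containers = 600 mL) = 1547.2 mL.
Category CR is Forbidden by passenger aircraft.
Category FS quantity: two 1075 kg packs = 2150 kg.
2150 kg ≤ 2500 kg (passenger aircraft limit, Category FS) — within limit.

No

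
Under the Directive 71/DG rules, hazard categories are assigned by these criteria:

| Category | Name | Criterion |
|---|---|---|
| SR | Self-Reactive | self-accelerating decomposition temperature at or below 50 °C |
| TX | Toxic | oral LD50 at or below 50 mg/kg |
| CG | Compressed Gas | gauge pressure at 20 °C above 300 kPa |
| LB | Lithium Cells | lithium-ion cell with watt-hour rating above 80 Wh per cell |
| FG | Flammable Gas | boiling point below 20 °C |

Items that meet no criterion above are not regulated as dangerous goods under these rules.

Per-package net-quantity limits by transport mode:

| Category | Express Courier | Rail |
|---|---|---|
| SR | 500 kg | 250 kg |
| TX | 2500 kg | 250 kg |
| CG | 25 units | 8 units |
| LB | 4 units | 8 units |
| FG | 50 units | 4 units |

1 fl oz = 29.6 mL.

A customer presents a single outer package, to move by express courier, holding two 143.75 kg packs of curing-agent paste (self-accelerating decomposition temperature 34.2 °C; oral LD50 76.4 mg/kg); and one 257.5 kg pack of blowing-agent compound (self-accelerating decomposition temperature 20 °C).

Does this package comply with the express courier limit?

With self-accelerating decomposition temperature 34.2 °C (≤ 50 °C), the curing-agent paste falls in Category SR.
Self-accelerating decomposition temperature 20 °C meets the Category SR criterion (Self-Reactive), so the blowing-agent compound is Category SR.
Total Category SR: (two 143.75 kg packs = 287.5 kg) + 257.5 kg = 545 kg.
545 kg > 500 kg (express courier limit, Category SR) — over the limit.

No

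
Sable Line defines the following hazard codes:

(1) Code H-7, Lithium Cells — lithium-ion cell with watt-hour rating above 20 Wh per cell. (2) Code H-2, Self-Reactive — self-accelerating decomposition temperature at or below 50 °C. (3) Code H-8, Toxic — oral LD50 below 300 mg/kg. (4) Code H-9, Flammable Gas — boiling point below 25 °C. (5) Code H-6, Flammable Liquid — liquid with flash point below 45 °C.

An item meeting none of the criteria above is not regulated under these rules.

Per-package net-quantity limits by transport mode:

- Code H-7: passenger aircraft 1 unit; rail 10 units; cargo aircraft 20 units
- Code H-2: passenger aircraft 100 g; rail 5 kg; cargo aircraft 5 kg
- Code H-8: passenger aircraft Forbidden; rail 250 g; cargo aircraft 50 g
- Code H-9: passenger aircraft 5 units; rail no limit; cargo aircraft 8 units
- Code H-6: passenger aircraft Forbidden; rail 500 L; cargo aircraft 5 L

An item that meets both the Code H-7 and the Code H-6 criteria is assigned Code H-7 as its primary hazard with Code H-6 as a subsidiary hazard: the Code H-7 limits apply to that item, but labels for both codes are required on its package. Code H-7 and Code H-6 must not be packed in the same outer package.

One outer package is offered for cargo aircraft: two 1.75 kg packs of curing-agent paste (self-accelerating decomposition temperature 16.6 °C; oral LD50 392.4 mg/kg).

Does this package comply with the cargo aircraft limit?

With self-accelerating decomposition temperature 16.6 °C (≤ 50 °C), the curing-agent paste falls in Code H-2.
Code H-2 quantity: two 1.75 kg packs = 3.5 kg.
3.5 kg is within the cargo aircraft limit of 5 kg for Code H-2.

Yes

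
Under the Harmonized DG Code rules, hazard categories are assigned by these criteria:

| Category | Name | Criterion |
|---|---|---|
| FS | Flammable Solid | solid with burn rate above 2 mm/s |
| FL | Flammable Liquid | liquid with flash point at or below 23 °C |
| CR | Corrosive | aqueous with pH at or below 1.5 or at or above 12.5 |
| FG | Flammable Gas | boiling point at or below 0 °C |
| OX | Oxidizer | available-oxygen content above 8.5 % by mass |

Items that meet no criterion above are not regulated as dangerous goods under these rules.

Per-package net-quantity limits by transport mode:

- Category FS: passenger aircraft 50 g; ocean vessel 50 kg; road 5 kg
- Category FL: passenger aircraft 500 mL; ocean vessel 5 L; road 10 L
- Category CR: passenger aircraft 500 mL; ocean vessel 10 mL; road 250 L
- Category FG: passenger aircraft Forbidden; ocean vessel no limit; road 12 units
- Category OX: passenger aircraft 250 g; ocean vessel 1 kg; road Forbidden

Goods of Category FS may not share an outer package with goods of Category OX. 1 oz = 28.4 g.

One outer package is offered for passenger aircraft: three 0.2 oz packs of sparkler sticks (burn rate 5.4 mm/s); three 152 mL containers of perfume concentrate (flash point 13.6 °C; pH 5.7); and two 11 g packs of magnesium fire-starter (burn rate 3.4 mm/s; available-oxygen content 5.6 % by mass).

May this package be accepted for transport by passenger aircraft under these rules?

Yes

With burn rate 5.4 mm/s (> 2 mm/s), the sparkler sticks fall in Category FS.
Perfume concentrate: flash point 13.6 °C ≤ 23 °C → Category FL (Flammable Liquid).
Burn rate 3.4 mm/s meets the Category FS criterion (Flammable Solid), so the magnesium fire-starter is Category FS.
Total Category FS: (three 0.2 oz packs = 17.04 g) + (two 11 g packs = 22 g) = 39.04 g.
That is within the Category FS passenger aircraft limit of 50 g.
Category FL quantity: three 152 mL containers = 456 mL.
That is within the Category FL passenger aircraft limit of 500 mL.
The segregation rule (Category FS with Category OX) does not apply to Category FS with Category FL.
Every hazard category is within its passenger aircraft limit and no segregation rule is violated.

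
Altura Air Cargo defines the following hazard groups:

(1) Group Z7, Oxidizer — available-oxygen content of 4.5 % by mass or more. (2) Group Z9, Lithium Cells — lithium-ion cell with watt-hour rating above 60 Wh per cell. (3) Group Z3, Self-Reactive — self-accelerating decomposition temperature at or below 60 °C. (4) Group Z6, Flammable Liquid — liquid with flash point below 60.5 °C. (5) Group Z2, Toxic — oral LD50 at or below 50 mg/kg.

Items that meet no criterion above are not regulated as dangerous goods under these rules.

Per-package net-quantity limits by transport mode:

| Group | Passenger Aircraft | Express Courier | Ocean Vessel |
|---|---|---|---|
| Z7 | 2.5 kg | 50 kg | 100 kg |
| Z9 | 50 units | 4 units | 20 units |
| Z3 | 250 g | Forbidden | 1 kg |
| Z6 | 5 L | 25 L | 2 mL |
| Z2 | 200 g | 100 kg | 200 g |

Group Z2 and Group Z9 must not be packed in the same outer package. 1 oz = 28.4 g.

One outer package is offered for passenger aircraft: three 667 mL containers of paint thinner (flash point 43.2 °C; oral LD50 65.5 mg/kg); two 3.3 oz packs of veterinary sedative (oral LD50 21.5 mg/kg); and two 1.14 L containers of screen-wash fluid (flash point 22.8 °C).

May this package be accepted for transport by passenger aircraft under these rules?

The paint thinner has flash point 43.2 °C, which is < 60.5 °C, so it is Group Z6 (Flammable Liquid).
With oral LD50 21.5 mg/kg (≤ 50 mg/kg), the veterinary sedative falls in Group Z2.
With flash point 22.8 °C (< 60.5 °C), the screen-wash fluid falls in Group Z6.
Group Z2 quantity: two 3.3 oz packs = 187.44 g.
187.44 g ≤ 200 g (passenger aircraft limit, Group Z2) — within limit.
Total Group Z6: (three 667 mL containers = 2.001 L) + (two 1.14 L containers = 2.28 L) = 4.281 L.
That is within the Group Z6 passenger aircraft limit of 5 L.
The segregation rule (Group Z2 with Group Z9) does not apply to Group Z2 with Group Z6.
Every hazard group is within its passenger aircraft limit and no segregation rule is violated.

Yes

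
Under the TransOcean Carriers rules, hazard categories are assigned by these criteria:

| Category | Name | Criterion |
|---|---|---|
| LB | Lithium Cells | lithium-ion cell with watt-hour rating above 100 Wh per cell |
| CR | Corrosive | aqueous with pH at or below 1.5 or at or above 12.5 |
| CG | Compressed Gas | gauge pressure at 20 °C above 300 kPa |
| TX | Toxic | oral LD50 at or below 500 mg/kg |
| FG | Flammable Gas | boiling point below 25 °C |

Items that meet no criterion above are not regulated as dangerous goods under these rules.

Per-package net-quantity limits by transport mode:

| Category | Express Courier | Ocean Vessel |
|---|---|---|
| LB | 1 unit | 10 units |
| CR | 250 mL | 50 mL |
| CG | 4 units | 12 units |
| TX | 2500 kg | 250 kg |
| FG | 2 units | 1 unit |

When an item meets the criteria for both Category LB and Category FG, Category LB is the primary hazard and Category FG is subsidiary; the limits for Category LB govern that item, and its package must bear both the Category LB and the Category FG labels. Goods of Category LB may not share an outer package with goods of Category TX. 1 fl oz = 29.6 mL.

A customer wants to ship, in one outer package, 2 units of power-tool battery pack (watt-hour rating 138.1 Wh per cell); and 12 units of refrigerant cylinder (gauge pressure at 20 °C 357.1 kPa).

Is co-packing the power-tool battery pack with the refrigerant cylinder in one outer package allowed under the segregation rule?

Watt-hour rating 138.1 Wh per cell meets the Category LB criterion (Lithium Cells), so the power-tool battery pack is Category LB.
With gauge pressure at 20 °C 357.1 kPa (> 300 kPa), the refrigerant cylinder falls in Category CG.
No segregation rule bars Category LB with Category CG.

Yes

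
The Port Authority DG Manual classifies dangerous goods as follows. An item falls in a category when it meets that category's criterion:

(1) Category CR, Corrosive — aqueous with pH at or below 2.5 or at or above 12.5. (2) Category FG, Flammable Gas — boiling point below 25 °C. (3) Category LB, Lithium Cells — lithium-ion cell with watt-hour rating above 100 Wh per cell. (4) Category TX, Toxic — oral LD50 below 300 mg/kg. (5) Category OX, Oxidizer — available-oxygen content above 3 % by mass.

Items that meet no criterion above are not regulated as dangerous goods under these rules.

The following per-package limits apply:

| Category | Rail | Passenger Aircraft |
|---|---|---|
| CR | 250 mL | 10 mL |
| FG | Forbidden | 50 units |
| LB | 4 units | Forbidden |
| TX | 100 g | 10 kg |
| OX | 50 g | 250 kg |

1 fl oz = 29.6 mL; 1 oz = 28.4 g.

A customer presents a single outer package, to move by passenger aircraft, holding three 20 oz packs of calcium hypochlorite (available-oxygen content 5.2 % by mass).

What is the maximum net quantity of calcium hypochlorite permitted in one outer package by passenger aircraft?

250 kg

With available-oxygen content 5.2 % by mass (> 3 % by mass), the calcium hypochlorite falls in Category OX.
The passenger aircraft limit for Category OX is 250 kg.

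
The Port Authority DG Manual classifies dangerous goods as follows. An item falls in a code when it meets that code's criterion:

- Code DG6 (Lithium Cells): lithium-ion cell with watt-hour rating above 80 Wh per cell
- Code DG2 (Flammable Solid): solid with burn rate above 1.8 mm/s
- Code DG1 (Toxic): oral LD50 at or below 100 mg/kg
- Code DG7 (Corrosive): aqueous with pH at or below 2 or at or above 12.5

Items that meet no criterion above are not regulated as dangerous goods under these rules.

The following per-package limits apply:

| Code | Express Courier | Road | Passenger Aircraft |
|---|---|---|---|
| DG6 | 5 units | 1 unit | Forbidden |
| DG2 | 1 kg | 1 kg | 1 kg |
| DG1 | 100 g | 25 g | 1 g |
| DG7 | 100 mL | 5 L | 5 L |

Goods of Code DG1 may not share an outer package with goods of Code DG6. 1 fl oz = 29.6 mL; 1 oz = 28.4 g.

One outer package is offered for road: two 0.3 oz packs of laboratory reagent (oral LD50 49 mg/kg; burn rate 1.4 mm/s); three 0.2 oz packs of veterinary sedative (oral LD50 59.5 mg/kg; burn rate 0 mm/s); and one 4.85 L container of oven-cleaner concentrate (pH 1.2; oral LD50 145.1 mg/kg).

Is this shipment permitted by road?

No

The laboratory reagent has oral LD50 49 mg/kg, which is ≤ 100 mg/kg, so it is Code DG1 (Toxic).
With oral LD50 59.5 mg/kg (≤ 100 mg/kg), the veterinary sedative falls in Code DG1.
The oven-cleaner concentrate has pH 1.2, which is ≤ 2, so it is Code DG7 (Corrosive).
Code DG1 net quantity: (two 0.3 oz packs = 17.04 g) + (three 0.2 oz packs = 17.04 g) = 34.08 g.
34.08 g > 25 g (road limit, Code DG1) — over the limit.
Code DG7 quantity: 4.85 L.
That is within the Code DG7 road limit of 5 L.
The segregation rule (Code DG1 with Code DG6) does not apply to Code DG1 with Code DG7.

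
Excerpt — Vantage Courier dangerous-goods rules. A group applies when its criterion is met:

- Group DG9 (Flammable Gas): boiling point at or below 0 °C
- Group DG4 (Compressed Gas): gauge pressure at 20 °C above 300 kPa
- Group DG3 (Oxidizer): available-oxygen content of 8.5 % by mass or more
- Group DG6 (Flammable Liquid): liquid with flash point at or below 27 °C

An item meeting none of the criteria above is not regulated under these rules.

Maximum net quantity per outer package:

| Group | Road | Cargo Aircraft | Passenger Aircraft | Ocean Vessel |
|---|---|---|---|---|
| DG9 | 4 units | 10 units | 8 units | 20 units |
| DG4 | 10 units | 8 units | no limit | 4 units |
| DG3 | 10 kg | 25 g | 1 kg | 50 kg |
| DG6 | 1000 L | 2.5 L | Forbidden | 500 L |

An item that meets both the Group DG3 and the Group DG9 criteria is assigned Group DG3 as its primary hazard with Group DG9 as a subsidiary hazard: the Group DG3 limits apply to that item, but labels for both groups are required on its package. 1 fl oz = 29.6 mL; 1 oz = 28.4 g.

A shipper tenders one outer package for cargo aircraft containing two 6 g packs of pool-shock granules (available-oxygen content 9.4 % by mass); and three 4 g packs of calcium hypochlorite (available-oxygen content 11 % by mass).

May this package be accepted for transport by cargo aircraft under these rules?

Yes

With available-oxygen content 9.4 % by mass (≥ 8.5 % by mass), the pool-shock granules fall in Group DG3.
The calcium hypochlorite has available-oxygen content 11 % by mass, which is ≥ 8.5 % by mass, so it is Group DG3 (Oxidizer).
Total Group DG3: (two 6 g packs = 12 g) + (three 4 g packs = 12 g) = 24 g.
That is within the Group DG3 cargo aircraft limit of 25 g.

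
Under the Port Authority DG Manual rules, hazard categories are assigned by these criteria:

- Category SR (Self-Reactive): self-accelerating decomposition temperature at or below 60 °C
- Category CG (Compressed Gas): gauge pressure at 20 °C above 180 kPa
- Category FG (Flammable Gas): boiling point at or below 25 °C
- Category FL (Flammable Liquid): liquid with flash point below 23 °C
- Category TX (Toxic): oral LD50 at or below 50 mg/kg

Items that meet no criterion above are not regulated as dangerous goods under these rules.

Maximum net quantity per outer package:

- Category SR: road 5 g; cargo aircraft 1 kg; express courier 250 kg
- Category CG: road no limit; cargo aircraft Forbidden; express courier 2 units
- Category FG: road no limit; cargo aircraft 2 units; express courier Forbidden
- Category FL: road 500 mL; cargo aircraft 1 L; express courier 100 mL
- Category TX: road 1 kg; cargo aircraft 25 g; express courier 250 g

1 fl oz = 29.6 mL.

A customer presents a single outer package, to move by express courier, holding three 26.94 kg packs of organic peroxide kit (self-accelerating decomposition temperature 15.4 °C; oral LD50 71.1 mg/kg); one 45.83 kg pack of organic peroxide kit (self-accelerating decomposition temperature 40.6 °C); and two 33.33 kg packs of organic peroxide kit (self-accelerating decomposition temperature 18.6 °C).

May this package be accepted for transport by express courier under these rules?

With self-accelerating decomposition temperature 15.4 °C (≤ 60 °C), the organic peroxide kit falls in Category SR.
With self-accelerating decomposition temperature 40.6 °C (≤ 60 °C), the organic peroxide kit falls in Category SR.
Organic peroxide kit: self-accelerating decomposition temperature 18.6 °C ≤ 60 °C → Category SR (Self-Reactive).
Total Category SR: (three 26.94 kg packs = 80.82 kg) + 45.83 kg + (two 33.33 kg packs = 66.66 kg) = 193.31 kg.
193.31 kg is within the express courier limit of 250 kg for Category SR.

Yes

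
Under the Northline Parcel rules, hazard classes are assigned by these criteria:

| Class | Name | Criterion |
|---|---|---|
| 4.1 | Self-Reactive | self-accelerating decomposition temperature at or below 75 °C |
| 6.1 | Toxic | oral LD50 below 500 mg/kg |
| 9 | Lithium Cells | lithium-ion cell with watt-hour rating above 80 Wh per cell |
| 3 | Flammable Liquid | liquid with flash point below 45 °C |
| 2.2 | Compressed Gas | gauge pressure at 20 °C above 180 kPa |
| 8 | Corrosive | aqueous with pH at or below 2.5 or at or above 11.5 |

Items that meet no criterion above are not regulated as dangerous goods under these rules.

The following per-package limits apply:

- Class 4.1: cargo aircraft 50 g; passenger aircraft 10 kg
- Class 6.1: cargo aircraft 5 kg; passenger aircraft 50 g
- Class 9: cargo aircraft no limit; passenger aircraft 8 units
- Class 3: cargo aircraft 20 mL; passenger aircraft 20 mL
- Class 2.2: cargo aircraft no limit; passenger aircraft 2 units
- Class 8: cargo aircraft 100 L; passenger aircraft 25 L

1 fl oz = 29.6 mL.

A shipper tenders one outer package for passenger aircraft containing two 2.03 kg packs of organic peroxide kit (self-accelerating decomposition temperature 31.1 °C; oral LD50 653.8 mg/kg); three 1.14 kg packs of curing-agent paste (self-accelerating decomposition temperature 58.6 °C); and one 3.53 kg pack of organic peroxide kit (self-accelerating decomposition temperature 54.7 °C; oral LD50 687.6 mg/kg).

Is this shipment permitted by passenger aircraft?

Self-accelerating decomposition temperature 31.1 °C meets the Class 4.1 criterion (Self-Reactive), so the organic peroxide kit is Class 4.1.
Curing-agent paste: self-accelerating decomposition temperature 58.6 °C ≤ 75 °C → Class 4.1 (Self-Reactive).
The organic peroxide kit has self-accelerating decomposition temperature 54.7 °C, which is ≤ 75 °C, so it is Class 4.1 (Self-Reactive).
Class 4.1 net quantity: (two 2.03 kg packs = 4.06 kg) + (three 1.14 kg packs = 3.42 kg) + 3.53 kg = 11.01 kg.
That exceeds the Class 4.1 passenger aircraft limit of 10 kg.

No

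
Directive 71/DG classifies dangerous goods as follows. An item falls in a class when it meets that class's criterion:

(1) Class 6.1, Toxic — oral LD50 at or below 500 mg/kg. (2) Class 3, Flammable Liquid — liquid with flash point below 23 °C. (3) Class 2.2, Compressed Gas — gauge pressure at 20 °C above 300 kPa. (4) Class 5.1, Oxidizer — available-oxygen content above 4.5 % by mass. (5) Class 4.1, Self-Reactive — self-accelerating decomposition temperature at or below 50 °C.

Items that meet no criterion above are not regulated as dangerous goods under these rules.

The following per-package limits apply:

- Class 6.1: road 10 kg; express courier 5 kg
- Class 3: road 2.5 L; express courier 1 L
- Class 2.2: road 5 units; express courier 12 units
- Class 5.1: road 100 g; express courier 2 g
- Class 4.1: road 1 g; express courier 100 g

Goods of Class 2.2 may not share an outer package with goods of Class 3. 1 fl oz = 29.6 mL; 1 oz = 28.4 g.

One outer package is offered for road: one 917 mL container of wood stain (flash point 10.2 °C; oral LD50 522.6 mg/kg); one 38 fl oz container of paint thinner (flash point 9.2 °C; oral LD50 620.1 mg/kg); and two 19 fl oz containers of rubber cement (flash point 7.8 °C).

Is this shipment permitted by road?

Wood stain: flash point 10.2 °C < 23 °C → Class 3 (Flammable Liquid).
With flash point 9.2 °C (< 23 °C), the paint thinner falls in Class 3.
Rubber cement: flash point 7.8 °C < 23 °C → Class 3 (Flammable Liquid).
Total Class 3: 917 mL + (one 38 fl oz container = 1124.8 mL) + (two 19 fl oz containers = 1124.8 mL) = 3166.6 mL.
That exceeds the Class 3 road limit of 2.5 L.

No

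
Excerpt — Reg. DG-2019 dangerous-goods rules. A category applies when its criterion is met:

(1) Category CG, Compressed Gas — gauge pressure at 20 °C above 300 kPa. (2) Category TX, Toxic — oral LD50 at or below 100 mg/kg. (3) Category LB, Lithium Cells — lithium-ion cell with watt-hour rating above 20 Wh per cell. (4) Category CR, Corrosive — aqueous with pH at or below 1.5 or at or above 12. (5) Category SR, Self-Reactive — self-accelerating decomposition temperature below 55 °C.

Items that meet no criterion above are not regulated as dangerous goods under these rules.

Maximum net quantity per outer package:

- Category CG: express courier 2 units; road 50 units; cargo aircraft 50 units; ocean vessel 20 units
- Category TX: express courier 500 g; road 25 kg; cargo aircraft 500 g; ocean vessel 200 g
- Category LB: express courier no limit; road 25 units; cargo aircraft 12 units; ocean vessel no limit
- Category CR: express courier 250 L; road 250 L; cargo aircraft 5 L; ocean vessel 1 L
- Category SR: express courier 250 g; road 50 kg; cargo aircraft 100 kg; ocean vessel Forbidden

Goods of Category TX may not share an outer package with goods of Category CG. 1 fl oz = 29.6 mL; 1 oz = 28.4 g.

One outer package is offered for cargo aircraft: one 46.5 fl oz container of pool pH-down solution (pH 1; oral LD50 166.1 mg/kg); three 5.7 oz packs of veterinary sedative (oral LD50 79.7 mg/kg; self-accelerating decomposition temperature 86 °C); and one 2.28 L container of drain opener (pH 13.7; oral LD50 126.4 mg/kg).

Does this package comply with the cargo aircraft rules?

Pool pH-down solution: pH 1 ≤ 1.5 → Category CR (Corrosive).
With oral LD50 79.7 mg/kg (≤ 100 mg/kg), the veterinary sedative falls in Category TX.
Drain opener: pH 13.7 ≥ 12 → Category CR (Corrosive).
Category CR net quantity: (one 46.5 fl oz container = 1376.4 mL) + 2.28 L = 3656.4 mL.
3656.4 mL is within the cargo aircraft limit of 5 L for Category CR.
Category TX quantity: three 5.7 oz packs = 485.64 g.
485.64 g is within the cargo aircraft limit of 500 g for Category TX.
The segregation rule (Category TX with Category CG) does not apply to Category CR with Category TX.
Every hazard category is within its cargo aircraft limit and no segregation rule is violated.

Yes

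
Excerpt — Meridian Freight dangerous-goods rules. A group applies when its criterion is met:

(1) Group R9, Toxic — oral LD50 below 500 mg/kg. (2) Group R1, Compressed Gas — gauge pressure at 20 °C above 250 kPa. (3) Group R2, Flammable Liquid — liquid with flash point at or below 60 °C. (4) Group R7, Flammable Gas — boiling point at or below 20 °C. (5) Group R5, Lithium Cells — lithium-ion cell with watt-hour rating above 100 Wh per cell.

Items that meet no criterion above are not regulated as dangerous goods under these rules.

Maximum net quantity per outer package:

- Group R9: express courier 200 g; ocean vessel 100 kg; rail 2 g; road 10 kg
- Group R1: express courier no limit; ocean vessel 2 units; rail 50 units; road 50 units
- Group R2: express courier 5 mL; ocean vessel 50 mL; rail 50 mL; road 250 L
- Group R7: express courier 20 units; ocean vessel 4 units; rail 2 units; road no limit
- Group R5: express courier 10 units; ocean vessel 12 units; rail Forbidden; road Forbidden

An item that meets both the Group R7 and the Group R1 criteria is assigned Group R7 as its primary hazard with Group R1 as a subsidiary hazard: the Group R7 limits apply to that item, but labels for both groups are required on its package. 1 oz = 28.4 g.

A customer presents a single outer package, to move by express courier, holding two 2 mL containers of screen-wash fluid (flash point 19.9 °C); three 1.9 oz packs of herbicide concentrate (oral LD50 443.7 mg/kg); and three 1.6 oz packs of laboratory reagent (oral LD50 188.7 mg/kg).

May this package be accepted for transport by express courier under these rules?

No

Flash point 19.9 °C meets the Group R2 criterion (Flammable Liquid), so the screen-wash fluid is Group R2.
With oral LD50 443.7 mg/kg (< 500 mg/kg), the herbicide concentrate falls in Group R9.
The laboratory reagent has oral LD50 188.7 mg/kg, which is < 500 mg/kg, so it is Group R9 (Toxic).
Group R9 net quantity: (three 1.9 oz packs = 161.88 g) + (three 1.6 oz packs = 136.32 g) = 298.2 g.
That exceeds the Group R9 express courier limit of 200 g.
Group R2 quantity: two 2 mL containers = 4 mL.
That is within the Group R2 express courier limit of 5 mL.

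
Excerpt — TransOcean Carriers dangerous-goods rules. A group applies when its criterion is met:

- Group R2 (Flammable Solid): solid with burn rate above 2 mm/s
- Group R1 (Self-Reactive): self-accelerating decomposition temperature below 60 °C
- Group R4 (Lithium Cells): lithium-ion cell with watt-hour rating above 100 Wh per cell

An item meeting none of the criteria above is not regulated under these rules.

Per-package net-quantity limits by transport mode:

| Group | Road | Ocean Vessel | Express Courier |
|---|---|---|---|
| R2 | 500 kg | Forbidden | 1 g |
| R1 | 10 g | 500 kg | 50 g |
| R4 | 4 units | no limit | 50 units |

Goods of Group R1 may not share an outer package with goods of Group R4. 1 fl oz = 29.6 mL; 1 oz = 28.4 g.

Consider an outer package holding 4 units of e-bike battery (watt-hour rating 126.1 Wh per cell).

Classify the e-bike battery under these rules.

The e-bike battery has watt-hour rating 126.1 Wh per cell, which is > 100 Wh per cell, so it is Group R4 (Lithium Cells).

Group R4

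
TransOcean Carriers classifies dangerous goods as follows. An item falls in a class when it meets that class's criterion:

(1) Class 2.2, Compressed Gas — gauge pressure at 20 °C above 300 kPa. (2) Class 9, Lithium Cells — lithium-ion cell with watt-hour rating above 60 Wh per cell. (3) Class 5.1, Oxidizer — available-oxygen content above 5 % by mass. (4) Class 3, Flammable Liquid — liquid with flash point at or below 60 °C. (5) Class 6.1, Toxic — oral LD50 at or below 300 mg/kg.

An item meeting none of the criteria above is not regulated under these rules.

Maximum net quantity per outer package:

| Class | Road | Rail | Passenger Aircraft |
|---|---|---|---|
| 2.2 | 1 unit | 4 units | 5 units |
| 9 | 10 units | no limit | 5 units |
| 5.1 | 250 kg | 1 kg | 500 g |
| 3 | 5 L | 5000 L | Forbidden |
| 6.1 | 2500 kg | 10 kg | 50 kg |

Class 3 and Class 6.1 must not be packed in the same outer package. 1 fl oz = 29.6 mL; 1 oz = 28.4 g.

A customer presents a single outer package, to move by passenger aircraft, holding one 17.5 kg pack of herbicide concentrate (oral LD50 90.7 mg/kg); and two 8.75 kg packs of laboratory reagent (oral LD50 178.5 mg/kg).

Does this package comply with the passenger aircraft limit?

With oral LD50 90.7 mg/kg (≤ 300 mg/kg), the herbicide concentrate falls in Class 6.1.
Oral LD50 178.5 mg/kg meets the Class 6.1 criterion (Toxic), so the laboratory reagent is Class 6.1.
Total Class 6.1: 17.5 kg + (two 8.75 kg packs = 17.5 kg) = 35 kg.
That is within the Class 6.1 passenger aircraft limit of 50 kg.

Yes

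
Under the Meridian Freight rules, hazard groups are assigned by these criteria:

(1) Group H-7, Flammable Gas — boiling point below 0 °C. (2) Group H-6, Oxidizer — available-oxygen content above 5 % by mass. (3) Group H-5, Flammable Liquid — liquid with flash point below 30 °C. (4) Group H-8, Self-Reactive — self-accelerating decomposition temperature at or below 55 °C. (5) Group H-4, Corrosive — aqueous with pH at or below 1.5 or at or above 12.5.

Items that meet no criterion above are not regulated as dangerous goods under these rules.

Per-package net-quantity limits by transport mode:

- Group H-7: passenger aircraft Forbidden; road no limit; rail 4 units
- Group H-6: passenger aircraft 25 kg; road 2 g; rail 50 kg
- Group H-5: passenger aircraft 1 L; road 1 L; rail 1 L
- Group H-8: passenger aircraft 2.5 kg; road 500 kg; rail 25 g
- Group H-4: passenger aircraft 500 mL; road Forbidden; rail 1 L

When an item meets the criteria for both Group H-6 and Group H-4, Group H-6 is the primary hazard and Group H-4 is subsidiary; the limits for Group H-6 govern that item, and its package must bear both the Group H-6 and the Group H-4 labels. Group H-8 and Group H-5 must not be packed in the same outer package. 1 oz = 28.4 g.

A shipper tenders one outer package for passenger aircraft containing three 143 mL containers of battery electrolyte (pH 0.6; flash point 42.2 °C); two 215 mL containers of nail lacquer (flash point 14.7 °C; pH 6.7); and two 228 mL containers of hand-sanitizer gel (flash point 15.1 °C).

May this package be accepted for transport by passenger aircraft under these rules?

Yes

With pH 0.6 (≤ 1.5), the battery electrolyte falls in Group H-4.
The nail lacquer has flash point 14.7 °C, which is < 30 °C, so it is Group H-5 (Flammable Liquid).
With flash point 15.1 °C (< 30 °C), the hand-sanitizer gel falls in Group H-5.
Total Group H-5: (two 215 mL containers = 430 mL) + (two 228 mL containers = 456 mL) = 886 mL.
886 mL ≤ 1 L (passenger aircraft limit, Group H-5) — within limit.
Group H-4 quantity: three 143 mL containers = 429 mL.
That is within the Group H-4 passenger aircraft limit of 500 mL.
The segregation rule (Group H-8 with Group H-5) does not apply to Group H-5 with Group H-4.
Every hazard group is within its passenger aircraft limit and no segregation rule is violated.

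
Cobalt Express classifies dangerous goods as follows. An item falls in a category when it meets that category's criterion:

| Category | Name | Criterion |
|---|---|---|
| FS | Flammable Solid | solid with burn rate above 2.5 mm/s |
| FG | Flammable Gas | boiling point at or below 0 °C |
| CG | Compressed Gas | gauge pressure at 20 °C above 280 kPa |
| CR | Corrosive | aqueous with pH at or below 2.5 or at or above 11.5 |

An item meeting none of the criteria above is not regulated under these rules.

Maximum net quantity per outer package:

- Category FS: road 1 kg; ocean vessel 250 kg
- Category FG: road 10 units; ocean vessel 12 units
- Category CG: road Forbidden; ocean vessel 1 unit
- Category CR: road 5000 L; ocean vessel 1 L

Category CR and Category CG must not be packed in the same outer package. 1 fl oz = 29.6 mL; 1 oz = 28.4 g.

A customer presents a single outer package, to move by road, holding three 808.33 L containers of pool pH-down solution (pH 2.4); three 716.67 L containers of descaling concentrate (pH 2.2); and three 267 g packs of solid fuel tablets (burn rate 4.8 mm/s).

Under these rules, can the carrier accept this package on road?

The pool pH-down solution has pH 2.4, which is ≤ 2.5, so it is Category CR (Corrosive).
With pH 2.2 (≤ 2.5), the descaling concentrate falls in Category CR.
Burn rate 4.8 mm/s meets the Category FS criterion (Flammable Solid), so the solid fuel tablets are Category FS.
Category CR net quantity: (three 808.33 L containers = 2424.99 L) + (three 716.67 L containers = 2150.01 L) = 4575 L.
4575 L is within the road limit of 5000 L for Category CR.
Category FS quantity: three 267 g packs = 801 g.
801 g is within the road limit of 1 kg for Category FS.
The segregation rule (Category CR with Category CG) does not apply to Category CR with Category FS.
Every hazard category is within its road limit and no segregation rule is violated.

Yes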